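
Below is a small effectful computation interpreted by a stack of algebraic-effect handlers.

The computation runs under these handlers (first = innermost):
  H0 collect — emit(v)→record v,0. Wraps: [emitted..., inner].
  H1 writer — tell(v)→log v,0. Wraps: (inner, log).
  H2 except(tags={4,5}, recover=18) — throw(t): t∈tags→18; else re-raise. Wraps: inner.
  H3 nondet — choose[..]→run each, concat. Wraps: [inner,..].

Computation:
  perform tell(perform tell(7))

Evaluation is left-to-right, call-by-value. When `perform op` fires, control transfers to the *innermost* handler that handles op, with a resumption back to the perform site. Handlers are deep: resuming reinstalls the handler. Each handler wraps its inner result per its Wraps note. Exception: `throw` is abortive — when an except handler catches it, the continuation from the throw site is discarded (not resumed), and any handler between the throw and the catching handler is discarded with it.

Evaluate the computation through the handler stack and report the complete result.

Working:
tell(7) @ H1 ⇒ log+=7
tell(0) @ H1 ⇒ log+=0
H0 returns [0]
H1 returns ([0], (7, 0))
H2 returns ([0], (7, 0))
H3 returns [([0], (7, 0))]
= [([0], (7, 0))]

Answer: [([0], (7, 0))]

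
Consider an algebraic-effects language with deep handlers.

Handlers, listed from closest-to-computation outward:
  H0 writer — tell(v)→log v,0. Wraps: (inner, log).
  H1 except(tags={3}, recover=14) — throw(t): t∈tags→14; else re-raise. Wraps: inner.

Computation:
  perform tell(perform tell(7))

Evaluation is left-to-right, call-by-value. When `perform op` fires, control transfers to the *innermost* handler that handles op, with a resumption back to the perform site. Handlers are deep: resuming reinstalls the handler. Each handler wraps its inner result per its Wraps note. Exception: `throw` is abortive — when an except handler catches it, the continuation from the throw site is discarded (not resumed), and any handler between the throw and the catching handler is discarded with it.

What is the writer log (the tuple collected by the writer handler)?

Answer: (7, 0)

Working:
tell(7) @ H0 ⇒ log+=7
tell(0) @ H0 ⇒ log+=0
H0 returns (0, (7, 0))
H1 returns (0, (7, 0))
= (0, (7, 0))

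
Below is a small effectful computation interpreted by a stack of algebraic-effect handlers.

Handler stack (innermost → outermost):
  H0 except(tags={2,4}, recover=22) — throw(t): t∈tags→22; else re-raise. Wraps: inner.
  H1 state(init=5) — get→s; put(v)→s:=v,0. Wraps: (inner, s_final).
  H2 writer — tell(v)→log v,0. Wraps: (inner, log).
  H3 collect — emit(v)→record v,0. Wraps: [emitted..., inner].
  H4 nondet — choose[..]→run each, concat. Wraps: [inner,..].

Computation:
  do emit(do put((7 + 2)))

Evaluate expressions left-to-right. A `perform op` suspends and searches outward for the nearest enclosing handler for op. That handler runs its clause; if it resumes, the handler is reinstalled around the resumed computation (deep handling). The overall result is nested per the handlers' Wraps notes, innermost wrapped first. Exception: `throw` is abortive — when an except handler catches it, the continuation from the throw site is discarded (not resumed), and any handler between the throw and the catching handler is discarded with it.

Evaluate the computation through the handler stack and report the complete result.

Answer: [[0, ((0, 9), ())]]

Evaluation trace:
put(9) @ H1 ⇒ s:=9
emit(0) @ H3 ⇒ out+=0
H0 returns 0
H1 returns (0, 9)
H2 returns ((0, 9), ())
H3 returns [0, ((0, 9), ())]
H4 returns [[0, ((0, 9), ())]]
= [[0, ((0, 9), ())]]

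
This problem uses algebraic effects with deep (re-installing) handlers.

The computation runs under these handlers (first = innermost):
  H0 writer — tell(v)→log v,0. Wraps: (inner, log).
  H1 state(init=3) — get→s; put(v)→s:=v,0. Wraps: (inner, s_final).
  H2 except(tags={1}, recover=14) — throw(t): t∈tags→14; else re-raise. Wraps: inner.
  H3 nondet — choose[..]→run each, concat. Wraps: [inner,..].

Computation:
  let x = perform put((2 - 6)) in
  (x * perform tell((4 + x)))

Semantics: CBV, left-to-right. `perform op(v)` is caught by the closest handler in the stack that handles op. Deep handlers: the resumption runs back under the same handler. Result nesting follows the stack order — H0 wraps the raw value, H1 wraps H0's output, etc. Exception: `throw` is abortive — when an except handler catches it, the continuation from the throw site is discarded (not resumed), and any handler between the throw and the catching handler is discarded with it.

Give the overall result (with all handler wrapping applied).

Working:
put(-4) @ H1 ⇒ s:=-4
tell(4) @ H0 ⇒ log+=4
H0 returns (0, (4))
H1 returns ((0, (4)), -4)
H2 returns ((0, (4)), -4)
H3 returns [((0, (4)), -4)]
= [((0, (4)), -4)]

Answer: [((0, (4)), -4)]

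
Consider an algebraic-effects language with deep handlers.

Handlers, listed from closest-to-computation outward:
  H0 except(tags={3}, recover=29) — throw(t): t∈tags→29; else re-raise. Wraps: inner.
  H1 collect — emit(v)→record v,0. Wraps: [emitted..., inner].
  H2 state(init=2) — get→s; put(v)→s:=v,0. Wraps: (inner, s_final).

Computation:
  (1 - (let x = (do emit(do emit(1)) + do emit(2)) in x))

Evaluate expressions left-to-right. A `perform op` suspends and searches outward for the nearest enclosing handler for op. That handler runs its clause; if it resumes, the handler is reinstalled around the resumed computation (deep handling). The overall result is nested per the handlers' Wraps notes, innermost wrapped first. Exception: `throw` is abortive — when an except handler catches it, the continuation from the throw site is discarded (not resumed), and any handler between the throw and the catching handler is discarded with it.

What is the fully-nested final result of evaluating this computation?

Evaluation trace:
emit(1) @ H1 ⇒ out+=1
emit(0) @ H1 ⇒ out+=0
emit(2) @ H1 ⇒ out+=2
H0 returns 1
H1 returns [1, 0, 2, 1]
H2 returns ([1, 0, 2, 1], 2)
= ([1, 0, 2, 1], 2)

Answer: ([1, 0, 2, 1], 2)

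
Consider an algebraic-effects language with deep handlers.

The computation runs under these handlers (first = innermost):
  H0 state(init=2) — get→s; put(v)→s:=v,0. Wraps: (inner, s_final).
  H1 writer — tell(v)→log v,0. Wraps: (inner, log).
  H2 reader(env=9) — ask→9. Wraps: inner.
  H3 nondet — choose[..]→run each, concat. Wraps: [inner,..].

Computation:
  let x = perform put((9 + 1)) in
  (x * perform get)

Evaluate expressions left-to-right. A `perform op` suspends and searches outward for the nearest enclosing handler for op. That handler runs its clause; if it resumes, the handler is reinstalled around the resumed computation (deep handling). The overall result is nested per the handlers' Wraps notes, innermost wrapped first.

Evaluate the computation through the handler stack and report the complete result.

Evaluation trace:
put(10) @ H0 ⇒ s:=10
get @ H0 ⇒ 10
H0 returns (0, 10)
H1 returns ((0, 10), ())
H2 returns ((0, 10), ())
H3 returns [((0, 10), ())]
= [((0, 10), ())]

Answer: [((0, 10), ())]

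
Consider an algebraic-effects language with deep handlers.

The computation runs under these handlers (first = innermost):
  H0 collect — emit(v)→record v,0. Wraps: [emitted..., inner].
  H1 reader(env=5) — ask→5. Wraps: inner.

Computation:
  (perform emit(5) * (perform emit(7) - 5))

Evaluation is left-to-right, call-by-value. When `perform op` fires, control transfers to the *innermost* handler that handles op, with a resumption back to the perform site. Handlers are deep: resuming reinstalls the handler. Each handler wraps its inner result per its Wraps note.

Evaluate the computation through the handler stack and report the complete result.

Working:
emit(5) @ H0 ⇒ out+=5
emit(7) @ H0 ⇒ out+=7
H0 returns [5, 7, 0]
H1 returns [5, 7, 0]
= [5, 7, 0]

Answer: [5, 7, 0]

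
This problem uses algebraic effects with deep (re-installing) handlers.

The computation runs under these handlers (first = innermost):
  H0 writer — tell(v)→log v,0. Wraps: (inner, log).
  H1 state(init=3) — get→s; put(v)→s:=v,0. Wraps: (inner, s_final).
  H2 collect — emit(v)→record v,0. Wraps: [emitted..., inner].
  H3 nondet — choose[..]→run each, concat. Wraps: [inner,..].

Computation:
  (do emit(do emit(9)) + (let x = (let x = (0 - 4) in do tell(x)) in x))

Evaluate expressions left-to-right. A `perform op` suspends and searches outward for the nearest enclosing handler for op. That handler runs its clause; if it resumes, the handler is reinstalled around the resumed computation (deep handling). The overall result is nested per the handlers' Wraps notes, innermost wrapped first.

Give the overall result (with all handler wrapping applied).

Answer: [[9, 0, ((0, (-4)), 3)]]

Evaluation trace:
emit(9) @ H2 ⇒ out+=9
emit(0) @ H2 ⇒ out+=0
tell(-4) @ H0 ⇒ log+=-4
H0 returns (0, (-4))
H1 returns ((0, (-4)), 3)
H2 returns [9, 0, ((0, (-4)), 3)]
H3 returns [[9, 0, ((0, (-4)), 3)]]
= [[9, 0, ((0, (-4)), 3)]]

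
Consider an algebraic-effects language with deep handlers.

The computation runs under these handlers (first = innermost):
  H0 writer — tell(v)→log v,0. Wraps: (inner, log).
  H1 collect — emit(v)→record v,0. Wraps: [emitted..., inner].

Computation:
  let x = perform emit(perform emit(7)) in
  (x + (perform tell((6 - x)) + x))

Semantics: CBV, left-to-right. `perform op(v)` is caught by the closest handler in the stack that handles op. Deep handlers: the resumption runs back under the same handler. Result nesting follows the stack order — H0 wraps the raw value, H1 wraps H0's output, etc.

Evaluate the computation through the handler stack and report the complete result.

Answer: [7, 0, (0, (6))]

Evaluation trace:
emit(7) @ H1 ⇒ out+=7
emit(0) @ H1 ⇒ out+=0
tell(6) @ H0 ⇒ log+=6
H0 returns (0, (6))
H1 returns [7, 0, (0, (6))]
= [7, 0, (0, (6))]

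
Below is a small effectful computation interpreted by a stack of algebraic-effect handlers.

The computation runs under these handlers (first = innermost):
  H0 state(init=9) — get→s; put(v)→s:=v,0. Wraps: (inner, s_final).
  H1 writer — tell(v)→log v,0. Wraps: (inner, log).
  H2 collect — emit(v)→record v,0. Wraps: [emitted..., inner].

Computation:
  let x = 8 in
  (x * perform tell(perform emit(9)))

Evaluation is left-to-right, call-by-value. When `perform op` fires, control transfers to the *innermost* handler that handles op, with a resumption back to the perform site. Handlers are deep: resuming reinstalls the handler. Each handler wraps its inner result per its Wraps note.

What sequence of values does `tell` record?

Answer: (0)

Step-by-step:
emit(9) @ H2 ⇒ out+=9
tell(0) @ H1 ⇒ log+=0
H0 returns (0, 9)
H1 returns ((0, 9), (0))
H2 returns [9, ((0, 9), (0))]
= [9, ((0, 9), (0))]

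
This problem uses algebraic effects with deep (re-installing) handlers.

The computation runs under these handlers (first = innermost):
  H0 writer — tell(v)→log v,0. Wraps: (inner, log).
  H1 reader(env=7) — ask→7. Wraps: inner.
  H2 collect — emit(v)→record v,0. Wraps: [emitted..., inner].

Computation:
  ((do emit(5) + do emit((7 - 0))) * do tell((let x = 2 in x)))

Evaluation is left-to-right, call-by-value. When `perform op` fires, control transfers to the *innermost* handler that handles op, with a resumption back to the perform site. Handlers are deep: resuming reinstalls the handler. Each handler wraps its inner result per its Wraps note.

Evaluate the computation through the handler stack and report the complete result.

Step-by-step:
emit(5) @ H2 ⇒ out+=5
emit(7) @ H2 ⇒ out+=7
tell(2) @ H0 ⇒ log+=2
H0 returns (0, (2))
H1 returns (0, (2))
H2 returns [5, 7, (0, (2))]
= [5, 7, (0, (2))]

Answer: [5, 7, (0, (2))]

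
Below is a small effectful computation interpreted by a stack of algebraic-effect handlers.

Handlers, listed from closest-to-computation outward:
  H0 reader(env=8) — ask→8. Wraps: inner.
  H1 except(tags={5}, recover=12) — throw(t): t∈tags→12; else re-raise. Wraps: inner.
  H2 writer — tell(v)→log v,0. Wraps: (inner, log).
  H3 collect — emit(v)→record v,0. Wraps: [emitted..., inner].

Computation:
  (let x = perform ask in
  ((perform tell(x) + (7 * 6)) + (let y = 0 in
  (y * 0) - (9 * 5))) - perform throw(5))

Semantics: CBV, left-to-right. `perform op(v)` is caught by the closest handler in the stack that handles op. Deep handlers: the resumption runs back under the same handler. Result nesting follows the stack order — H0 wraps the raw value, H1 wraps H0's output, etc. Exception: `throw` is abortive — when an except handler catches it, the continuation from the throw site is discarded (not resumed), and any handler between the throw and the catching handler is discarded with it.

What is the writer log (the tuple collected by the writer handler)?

Answer: (8)

Working:
ask @ H0 ⇒ 8
tell(8) @ H2 ⇒ log+=8
throw(5) @ H1 caught ⇒ 12
H2 returns (12, (8))
H3 returns [(12, (8))]
= [(12, (8))]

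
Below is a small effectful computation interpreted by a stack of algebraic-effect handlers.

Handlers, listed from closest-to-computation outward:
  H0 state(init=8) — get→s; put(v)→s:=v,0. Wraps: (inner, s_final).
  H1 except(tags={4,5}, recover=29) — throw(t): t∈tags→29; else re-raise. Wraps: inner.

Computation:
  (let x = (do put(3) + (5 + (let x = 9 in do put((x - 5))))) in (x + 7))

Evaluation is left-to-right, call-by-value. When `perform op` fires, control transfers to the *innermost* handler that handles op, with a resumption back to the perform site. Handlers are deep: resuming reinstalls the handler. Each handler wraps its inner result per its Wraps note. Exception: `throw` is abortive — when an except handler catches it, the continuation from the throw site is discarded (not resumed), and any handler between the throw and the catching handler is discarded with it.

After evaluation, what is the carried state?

Answer: 4

Step-by-step:
put(3) @ H0 ⇒ s:=3
put(4) @ H0 ⇒ s:=4
H0 returns (12, 4)
H1 returns (12, 4)
= (12, 4)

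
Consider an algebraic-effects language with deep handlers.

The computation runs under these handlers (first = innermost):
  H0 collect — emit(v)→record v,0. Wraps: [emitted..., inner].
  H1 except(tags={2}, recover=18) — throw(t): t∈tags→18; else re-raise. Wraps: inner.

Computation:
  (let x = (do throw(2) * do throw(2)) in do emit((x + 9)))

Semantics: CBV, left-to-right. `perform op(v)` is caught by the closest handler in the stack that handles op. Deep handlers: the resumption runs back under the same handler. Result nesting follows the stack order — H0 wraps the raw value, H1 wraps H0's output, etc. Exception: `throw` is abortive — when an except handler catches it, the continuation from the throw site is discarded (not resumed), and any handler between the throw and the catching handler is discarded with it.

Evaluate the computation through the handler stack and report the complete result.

Answer: 18

Evaluation trace:
throw(2) @ H1 caught ⇒ 18
= 18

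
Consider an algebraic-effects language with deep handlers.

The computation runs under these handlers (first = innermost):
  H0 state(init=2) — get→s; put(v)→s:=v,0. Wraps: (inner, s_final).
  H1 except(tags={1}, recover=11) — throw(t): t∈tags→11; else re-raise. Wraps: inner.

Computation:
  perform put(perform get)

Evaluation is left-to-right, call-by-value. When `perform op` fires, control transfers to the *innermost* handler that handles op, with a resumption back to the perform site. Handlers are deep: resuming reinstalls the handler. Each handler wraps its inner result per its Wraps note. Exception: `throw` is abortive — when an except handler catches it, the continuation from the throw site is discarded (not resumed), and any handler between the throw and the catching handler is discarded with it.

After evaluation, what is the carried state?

Step-by-step:
get @ H0 ⇒ 2
put(2) @ H0 ⇒ s:=2
H0 returns (0, 2)
H1 returns (0, 2)
= (0, 2)

Answer: 2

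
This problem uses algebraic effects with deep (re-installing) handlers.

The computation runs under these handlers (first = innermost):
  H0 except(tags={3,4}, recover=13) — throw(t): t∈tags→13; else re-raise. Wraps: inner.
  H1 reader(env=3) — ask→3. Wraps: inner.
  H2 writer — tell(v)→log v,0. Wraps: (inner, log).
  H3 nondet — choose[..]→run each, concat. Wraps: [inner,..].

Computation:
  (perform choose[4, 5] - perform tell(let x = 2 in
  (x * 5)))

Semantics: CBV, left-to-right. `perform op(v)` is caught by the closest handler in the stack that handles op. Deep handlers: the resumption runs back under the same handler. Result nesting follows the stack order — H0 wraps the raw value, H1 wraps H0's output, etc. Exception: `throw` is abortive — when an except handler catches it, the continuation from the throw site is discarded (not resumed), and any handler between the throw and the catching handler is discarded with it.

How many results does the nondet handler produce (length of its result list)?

Answer: 2

Evaluation trace:
choose[4, 5] @ H3
  branch[0] choose=4:
    tell(10) @ H2 ⇒ log+=10
    H0 returns 4
    H1 returns 4
    H2 returns (4, (10))
    H3 returns [(4, (10))]
  branch[1] choose=5:
    tell(10) @ H2 ⇒ log+=10
    H0 returns 5
    H1 returns 5
    H2 returns (5, (10))
    H3 returns [(5, (10))]
= [(4, (10)), (5, (10))]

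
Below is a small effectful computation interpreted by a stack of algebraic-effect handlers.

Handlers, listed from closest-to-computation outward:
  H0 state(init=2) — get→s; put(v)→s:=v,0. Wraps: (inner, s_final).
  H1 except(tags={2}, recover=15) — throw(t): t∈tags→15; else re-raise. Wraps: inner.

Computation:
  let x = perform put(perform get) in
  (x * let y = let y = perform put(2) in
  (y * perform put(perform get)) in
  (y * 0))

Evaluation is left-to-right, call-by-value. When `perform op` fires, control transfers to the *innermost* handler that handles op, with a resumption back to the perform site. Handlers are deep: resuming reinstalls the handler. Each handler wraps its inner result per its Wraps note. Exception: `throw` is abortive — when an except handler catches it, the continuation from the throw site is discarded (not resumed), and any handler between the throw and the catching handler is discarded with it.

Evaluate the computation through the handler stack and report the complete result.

Answer: (0, 2)

Step-by-step:
get @ H0 ⇒ 2
put(2) @ H0 ⇒ s:=2
put(2) @ H0 ⇒ s:=2
get @ H0 ⇒ 2
put(2) @ H0 ⇒ s:=2
H0 returns (0, 2)
H1 returns (0, 2)
= (0, 2)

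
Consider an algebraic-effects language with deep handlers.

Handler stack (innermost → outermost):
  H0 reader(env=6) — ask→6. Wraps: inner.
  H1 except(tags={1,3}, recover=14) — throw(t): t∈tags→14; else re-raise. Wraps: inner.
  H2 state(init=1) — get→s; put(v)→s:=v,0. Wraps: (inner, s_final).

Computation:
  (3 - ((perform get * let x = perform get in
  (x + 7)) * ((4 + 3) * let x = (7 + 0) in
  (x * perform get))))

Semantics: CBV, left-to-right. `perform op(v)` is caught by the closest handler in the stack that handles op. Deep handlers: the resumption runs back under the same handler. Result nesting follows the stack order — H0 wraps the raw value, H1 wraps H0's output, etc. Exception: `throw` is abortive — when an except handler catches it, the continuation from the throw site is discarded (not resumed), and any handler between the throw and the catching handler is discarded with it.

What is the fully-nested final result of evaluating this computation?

Working:
get @ H2 ⇒ 1
get @ H2 ⇒ 1
get @ H2 ⇒ 1
H0 returns -389
H1 returns -389
H2 returns (-389, 1)
= (-389, 1)

Answer: (-389, 1)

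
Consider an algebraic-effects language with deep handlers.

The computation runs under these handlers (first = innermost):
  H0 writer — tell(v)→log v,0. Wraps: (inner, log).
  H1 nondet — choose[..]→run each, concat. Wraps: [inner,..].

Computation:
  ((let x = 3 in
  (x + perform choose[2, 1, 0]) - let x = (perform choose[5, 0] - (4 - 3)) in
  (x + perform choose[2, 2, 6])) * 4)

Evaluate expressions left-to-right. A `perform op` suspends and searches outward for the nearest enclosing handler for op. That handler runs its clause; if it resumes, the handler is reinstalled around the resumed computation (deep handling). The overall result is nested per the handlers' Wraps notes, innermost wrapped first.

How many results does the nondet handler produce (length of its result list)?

Step-by-step:
choose[2, 1, 0] @ H1
  branch[0] choose=2:
    choose[5, 0] @ H1
      branch[0] choose=5:
        choose[2, 2, 6] @ H1
          branch[0] choose=2:
            H0 returns (-4, ())
            H1 returns [(-4, ())]
          branch[1] choose=2:
            H0 returns (-4, ())
            H1 returns [(-4, ())]
          branch[2] choose=6:
            H0 returns (-20, ())
            H1 returns [(-20, ())]
      branch[1] choose=0:
        choose[2, 2, 6] @ H1
          branch[0] choose=2:
            H0 returns (16, ())
            H1 returns [(16, ())]
          branch[1] choose=2:
            H0 returns (16, ())
            H1 returns [(16, ())]
          branch[2] choose=6:
            H0 returns (0, ())
            H1 returns [(0, ())]
  branch[1] choose=1:
    choose[5, 0] @ H1
      branch[0] choose=5:
        choose[2, 2, 6] @ H1
          branch[0] choose=2:
            H0 returns (-8, ())
            H1 returns [(-8, ())]
          branch[1] choose=2:
            H0 returns (-8, ())
            H1 returns [(-8, ())]
          branch[2] choose=6:
            H0 returns (-24, ())
            H1 returns [(-24, ())]
      branch[1] choose=0:
        choose[2, 2, 6] @ H1
          branch[0] choose=2:
            H0 returns (12, ())
            H1 returns [(12, ())]
          branch[1] choose=2:
            H0 returns (12, ())
            H1 returns [(12, ())]
          branch[2] choose=6:
            H0 returns (-4, ())
            H1 returns [(-4, ())]
  branch[2] choose=0:
    choose[5, 0] @ H1
      branch[0] choose=5:
        choose[2, 2, 6] @ H1
          branch[0] choose=2:
            H0 returns (-12, ())
            H1 returns [(-12, ())]
          branch[1] choose=2:
            H0 returns (-12, ())
            H1 returns [(-12, ())]
          branch[2] choose=6:
            H0 returns (-28, ())
            H1 returns [(-28, ())]
      branch[1] choose=0:
        choose[2, 2, 6] @ H1
          branch[0] choose=2:
            H0 returns (8, ())
            H1 returns [(8, ())]
          branch[1] choose=2:
            H0 returns (8, ())
            H1 returns [(8, ())]
          branch[2] choose=6:
            H0 returns (-8, ())
            H1 returns [(-8, ())]
= [(-4, ()), (-4, ()), (-20, ()), (16, ()), (16, ()), (0, ()), (-8, ()), (-8, ()), (-24, ()), (12, ()), (12, ()), (-4, ()), (-12, ()), (-12, ()), (-28, ()), (8, ()), (8, ()), (-8, ())]

Answer: 18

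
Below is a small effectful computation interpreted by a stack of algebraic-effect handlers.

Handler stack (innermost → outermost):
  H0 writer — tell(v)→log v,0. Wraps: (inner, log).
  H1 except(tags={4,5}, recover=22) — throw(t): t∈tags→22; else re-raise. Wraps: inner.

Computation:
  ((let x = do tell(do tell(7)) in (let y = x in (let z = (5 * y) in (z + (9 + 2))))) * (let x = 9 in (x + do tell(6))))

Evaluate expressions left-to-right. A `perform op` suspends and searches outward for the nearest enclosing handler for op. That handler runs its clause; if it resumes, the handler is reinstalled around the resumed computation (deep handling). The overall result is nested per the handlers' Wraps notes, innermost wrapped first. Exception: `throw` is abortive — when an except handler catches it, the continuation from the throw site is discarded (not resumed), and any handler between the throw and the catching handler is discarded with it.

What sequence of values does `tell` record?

Answer: (7, 0, 6)

Working:
tell(7) @ H0 ⇒ log+=7
tell(0) @ H0 ⇒ log+=0
tell(6) @ H0 ⇒ log+=6
H0 returns (99, (7, 0, 6))
H1 returns (99, (7, 0, 6))
= (99, (7, 0, 6))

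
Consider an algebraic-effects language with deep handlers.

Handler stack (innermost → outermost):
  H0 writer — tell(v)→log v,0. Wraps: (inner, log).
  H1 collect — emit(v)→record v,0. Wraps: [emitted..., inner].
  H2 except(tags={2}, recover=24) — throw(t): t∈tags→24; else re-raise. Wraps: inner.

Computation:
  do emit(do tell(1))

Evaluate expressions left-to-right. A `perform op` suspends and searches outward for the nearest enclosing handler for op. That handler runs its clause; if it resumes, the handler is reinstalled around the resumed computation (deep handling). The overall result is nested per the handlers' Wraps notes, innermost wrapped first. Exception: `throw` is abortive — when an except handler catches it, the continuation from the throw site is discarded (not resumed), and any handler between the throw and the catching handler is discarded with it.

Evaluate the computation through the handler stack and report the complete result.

Answer: [0, (0, (1))]

Evaluation trace:
tell(1) @ H0 ⇒ log+=1
emit(0) @ H1 ⇒ out+=0
H0 returns (0, (1))
H1 returns [0, (0, (1))]
H2 returns [0, (0, (1))]
= [0, (0, (1))]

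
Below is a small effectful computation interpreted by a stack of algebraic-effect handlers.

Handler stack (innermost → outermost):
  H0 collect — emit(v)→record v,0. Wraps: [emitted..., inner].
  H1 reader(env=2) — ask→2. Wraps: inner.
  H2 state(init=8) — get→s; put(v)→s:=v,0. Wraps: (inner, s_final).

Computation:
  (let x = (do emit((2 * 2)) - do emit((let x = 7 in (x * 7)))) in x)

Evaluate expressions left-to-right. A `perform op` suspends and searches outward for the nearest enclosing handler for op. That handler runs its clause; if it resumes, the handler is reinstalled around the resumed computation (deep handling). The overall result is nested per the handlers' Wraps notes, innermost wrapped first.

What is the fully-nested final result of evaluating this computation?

Answer: ([4, 49, 0], 8)

Step-by-step:
emit(4) @ H0 ⇒ out+=4
emit(49) @ H0 ⇒ out+=49
H0 returns [4, 49, 0]
H1 returns [4, 49, 0]
H2 returns ([4, 49, 0], 8)
= ([4, 49, 0], 8)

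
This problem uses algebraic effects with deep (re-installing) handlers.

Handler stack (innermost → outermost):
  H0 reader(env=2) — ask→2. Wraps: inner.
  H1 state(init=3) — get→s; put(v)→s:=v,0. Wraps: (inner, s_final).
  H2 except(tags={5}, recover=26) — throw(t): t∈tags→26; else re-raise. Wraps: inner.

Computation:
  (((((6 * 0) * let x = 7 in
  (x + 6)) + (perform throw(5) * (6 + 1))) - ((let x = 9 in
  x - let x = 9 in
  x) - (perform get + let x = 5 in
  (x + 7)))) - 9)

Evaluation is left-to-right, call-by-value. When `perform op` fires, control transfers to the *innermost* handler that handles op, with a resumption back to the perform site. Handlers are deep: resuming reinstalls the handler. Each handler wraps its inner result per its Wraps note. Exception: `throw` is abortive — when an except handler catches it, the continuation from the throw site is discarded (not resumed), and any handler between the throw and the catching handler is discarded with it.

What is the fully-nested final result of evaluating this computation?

Answer: 26

Working:
throw(5) @ H2 caught ⇒ 26
= 26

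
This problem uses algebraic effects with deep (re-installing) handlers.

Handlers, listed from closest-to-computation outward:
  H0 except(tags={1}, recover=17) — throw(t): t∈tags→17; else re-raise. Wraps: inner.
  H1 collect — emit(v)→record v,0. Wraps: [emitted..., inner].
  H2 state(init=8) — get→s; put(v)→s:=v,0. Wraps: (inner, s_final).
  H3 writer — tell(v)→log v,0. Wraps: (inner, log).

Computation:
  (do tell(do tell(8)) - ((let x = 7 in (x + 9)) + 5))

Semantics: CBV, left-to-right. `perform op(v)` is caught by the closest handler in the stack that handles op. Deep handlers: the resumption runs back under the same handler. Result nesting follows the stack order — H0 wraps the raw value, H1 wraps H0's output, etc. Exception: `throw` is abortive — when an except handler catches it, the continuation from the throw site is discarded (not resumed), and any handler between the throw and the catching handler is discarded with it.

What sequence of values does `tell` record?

Evaluation trace:
tell(8) @ H3 ⇒ log+=8
tell(0) @ H3 ⇒ log+=0
H0 returns -21
H1 returns [-21]
H2 returns ([-21], 8)
H3 returns (([-21], 8), (8, 0))
= (([-21], 8), (8, 0))

Answer: (8, 0)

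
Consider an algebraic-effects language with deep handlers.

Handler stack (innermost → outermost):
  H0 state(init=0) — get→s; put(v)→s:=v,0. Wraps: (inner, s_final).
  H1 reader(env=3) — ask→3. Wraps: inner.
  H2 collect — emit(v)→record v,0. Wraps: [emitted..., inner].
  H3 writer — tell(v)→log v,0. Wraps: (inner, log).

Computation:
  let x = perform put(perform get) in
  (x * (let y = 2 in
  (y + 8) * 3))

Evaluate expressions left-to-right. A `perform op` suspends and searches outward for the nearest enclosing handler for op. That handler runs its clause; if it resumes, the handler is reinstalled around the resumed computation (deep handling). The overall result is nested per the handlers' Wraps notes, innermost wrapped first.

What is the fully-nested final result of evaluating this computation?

Step-by-step:
get @ H0 ⇒ 0
put(0) @ H0 ⇒ s:=0
H0 returns (0, 0)
H1 returns (0, 0)
H2 returns [(0, 0)]
H3 returns ([(0, 0)], ())
= ([(0, 0)], ())

Answer: ([(0, 0)], ())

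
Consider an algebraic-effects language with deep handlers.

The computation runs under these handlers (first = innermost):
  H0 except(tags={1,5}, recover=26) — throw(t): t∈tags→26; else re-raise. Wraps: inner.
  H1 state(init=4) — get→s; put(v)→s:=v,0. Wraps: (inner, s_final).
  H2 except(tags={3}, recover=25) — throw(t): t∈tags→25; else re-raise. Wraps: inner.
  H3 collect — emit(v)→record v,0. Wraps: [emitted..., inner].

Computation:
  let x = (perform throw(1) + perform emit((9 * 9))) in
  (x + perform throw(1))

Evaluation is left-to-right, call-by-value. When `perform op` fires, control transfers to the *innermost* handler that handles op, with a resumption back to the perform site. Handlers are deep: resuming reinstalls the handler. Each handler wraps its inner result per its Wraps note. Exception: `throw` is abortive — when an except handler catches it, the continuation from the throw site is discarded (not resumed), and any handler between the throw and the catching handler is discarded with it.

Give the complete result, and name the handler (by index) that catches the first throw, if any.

Working:
throw(1) @ H0 caught ⇒ 26
H1 returns (26, 4)
H2 returns (26, 4)
H3 returns [(26, 4)]
= [(26, 4)]

Answer: [(26, 4)] ; first throw caught by: H0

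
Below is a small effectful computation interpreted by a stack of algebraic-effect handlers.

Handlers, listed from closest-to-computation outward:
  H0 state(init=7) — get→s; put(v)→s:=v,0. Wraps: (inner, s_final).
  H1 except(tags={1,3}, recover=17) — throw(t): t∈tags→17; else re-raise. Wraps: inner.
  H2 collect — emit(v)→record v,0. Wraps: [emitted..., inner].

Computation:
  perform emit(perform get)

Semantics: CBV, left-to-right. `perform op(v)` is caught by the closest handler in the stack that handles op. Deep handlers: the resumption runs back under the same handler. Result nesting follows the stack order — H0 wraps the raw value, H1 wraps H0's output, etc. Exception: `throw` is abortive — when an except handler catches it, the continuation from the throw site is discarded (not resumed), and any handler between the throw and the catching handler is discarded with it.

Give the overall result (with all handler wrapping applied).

Answer: [7, (0, 7)]

Evaluation trace:
get @ H0 ⇒ 7
emit(7) @ H2 ⇒ out+=7
H0 returns (0, 7)
H1 returns (0, 7)
H2 returns [7, (0, 7)]
= [7, (0, 7)]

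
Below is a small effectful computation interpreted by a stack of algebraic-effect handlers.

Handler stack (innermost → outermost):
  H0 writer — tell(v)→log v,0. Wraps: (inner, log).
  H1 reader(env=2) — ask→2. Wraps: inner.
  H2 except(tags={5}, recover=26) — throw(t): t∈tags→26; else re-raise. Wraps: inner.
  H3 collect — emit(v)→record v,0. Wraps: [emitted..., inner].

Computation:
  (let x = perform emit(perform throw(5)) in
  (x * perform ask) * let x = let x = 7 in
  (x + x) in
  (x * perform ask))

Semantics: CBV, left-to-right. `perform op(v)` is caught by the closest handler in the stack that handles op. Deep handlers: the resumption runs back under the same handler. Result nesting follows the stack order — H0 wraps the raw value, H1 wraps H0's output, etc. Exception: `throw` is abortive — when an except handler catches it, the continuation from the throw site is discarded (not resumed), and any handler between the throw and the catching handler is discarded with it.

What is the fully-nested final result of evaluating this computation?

Answer: [26]

Step-by-step:
throw(5) @ H2 caught ⇒ 26
H3 returns [26]
= [26]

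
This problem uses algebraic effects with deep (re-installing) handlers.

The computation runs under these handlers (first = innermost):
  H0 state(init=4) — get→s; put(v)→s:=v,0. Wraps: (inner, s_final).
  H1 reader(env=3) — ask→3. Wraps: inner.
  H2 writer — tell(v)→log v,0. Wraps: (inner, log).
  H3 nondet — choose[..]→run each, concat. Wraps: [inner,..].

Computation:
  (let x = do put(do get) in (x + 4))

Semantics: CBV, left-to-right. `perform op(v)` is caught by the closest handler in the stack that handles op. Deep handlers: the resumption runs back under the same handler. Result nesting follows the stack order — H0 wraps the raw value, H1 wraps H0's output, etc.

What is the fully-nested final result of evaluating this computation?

Answer: [((4, 4), ())]

Evaluation trace:
get @ H0 ⇒ 4
put(4) @ H0 ⇒ s:=4
H0 returns (4, 4)
H1 returns (4, 4)
H2 returns ((4, 4), ())
H3 returns [((4, 4), ())]
= [((4, 4), ())]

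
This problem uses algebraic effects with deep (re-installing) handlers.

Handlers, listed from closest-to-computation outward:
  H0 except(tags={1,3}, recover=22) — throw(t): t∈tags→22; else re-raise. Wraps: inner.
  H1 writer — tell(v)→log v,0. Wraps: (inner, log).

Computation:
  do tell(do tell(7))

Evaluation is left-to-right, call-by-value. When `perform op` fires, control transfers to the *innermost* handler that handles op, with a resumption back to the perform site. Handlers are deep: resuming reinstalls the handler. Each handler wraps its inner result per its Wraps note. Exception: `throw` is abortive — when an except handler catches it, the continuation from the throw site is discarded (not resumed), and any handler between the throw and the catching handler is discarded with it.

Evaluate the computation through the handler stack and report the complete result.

Answer: (0, (7, 0))

Step-by-step:
tell(7) @ H1 ⇒ log+=7
tell(0) @ H1 ⇒ log+=0
H0 returns 0
H1 returns (0, (7, 0))
= (0, (7, 0))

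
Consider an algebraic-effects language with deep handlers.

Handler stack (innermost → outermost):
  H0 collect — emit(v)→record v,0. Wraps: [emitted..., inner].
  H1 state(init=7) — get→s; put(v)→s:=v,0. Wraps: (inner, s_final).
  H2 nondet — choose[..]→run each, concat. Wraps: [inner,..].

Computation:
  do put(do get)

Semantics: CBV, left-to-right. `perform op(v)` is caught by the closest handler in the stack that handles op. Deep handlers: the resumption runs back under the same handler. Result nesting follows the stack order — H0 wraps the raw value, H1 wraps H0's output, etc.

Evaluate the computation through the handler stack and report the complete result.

Answer: [([0], 7)]

Evaluation trace:
get @ H1 ⇒ 7
put(7) @ H1 ⇒ s:=7
H0 returns [0]
H1 returns ([0], 7)
H2 returns [([0], 7)]
= [([0], 7)]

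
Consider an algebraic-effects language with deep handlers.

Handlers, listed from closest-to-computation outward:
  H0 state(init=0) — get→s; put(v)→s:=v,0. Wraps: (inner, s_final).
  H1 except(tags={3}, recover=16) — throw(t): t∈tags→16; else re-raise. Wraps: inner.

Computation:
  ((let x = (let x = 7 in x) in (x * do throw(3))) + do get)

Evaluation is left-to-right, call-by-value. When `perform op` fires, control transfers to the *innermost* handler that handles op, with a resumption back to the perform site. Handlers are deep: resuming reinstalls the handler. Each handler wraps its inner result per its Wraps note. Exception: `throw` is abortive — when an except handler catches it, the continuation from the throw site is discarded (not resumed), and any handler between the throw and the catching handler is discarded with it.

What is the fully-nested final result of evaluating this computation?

Step-by-step:
throw(3) @ H1 caught ⇒ 16
= 16

Answer: 16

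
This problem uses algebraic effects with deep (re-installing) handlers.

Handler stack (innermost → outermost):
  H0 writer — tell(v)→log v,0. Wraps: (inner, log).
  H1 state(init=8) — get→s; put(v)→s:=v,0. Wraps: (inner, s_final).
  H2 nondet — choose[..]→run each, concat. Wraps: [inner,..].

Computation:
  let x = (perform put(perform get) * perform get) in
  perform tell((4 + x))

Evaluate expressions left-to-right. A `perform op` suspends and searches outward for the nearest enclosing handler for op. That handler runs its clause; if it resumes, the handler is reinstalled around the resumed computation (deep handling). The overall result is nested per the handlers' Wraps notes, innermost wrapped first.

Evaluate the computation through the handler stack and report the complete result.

Answer: [((0, (4)), 8)]

Evaluation trace:
get @ H1 ⇒ 8
put(8) @ H1 ⇒ s:=8
get @ H1 ⇒ 8
tell(4) @ H0 ⇒ log+=4
H0 returns (0, (4))
H1 returns ((0, (4)), 8)
H2 returns [((0, (4)), 8)]
= [((0, (4)), 8)]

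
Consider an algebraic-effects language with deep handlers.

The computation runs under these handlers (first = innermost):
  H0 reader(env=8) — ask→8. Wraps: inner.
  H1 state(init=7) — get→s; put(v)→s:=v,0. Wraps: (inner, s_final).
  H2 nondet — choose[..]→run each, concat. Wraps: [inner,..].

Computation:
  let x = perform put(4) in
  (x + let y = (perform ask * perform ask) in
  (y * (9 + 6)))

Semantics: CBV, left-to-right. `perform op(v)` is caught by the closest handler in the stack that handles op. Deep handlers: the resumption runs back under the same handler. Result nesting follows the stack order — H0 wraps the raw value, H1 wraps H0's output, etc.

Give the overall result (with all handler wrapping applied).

Answer: [(960, 4)]

Evaluation trace:
put(4) @ H1 ⇒ s:=4
ask @ H0 ⇒ 8
ask @ H0 ⇒ 8
H0 returns 960
H1 returns (960, 4)
H2 returns [(960, 4)]
= [(960, 4)]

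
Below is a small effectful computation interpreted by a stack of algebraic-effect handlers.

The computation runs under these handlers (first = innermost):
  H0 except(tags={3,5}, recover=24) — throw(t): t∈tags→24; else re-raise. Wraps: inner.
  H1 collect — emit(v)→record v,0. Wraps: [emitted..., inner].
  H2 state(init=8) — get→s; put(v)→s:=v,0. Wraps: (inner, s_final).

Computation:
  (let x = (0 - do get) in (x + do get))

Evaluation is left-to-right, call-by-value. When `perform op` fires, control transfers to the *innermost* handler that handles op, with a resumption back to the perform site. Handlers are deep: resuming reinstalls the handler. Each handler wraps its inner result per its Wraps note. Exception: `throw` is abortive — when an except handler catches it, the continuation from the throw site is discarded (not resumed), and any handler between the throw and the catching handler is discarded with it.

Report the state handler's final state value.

Working:
get @ H2 ⇒ 8
get @ H2 ⇒ 8
H0 returns 0
H1 returns [0]
H2 returns ([0], 8)
= ([0], 8)

Answer: 8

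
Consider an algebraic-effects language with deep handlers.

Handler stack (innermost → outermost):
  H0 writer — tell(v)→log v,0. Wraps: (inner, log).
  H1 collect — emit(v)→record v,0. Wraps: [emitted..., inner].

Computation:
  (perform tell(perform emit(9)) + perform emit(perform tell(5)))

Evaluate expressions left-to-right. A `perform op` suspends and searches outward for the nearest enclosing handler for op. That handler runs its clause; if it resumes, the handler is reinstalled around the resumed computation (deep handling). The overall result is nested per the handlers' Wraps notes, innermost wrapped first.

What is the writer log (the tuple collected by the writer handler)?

Answer: (0, 5)

Evaluation trace:
emit(9) @ H1 ⇒ out+=9
tell(0) @ H0 ⇒ log+=0
tell(5) @ H0 ⇒ log+=5
emit(0) @ H1 ⇒ out+=0
H0 returns (0, (0, 5))
H1 returns [9, 0, (0, (0, 5))]
= [9, 0, (0, (0, 5))]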